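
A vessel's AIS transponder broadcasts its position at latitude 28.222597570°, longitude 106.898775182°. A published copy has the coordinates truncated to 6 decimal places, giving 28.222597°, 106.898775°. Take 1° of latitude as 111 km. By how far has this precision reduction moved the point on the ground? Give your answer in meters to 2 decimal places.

The latitude changed by +0.000000570° and the longitude by +0.000000182°.
N–S: 0.000000570° × 111000 m/° = 0.06327 m.
East–west at this latitude: 0.000000182° × 111000 × cos 28.2226° ≈ 0.000000182 × 97804 = 0.0178003 m.
Combined displacement = (0.06327² + 0.0178003²)^½ ≈ 0.0657263 m.

0.07 meters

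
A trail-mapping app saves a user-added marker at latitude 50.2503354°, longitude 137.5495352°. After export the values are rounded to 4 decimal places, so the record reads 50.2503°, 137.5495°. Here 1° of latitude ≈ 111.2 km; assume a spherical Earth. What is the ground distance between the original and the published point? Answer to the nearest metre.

The latitude changed by +0.0000354° and the longitude by +0.0000352°.
North–south shift: 0.0000354 × 111200 = 3.93648 m.
E–W at 50.2503°: 0.0000352° × 111200 × cos 50.2503° = 0.0000352 × 111200 × 0.6394 ≈ 2.5029 m.
Distance: √(3.93648² + 2.5029²) ≈ 4.6648 m.

5 metres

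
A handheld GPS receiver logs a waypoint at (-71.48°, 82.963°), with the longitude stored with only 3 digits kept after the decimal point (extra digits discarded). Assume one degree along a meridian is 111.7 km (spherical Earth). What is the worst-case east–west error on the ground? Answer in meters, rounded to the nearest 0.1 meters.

Truncating at 3 decimal places can drop up to a full unit in the last place, so the longitude may be off by as much as 0.001°.
At latitude 71.48° a degree of longitude spans 111700 m × cos 71.48° = 111700 × 0.3176 ≈ 35479.9 m.
East–west error: 0.001° × 35479.9 m/° ≈ 35.4799 m.

35.5 meters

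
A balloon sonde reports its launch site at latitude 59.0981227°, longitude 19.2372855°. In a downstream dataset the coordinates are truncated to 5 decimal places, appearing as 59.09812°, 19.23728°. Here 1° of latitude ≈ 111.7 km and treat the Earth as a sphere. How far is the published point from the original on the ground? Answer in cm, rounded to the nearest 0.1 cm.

43.6 cm

The latitude changed by +0.0000027° and the longitude by +0.0000055°.
North–south shift: 0.0000027 × 111700 = 0.30159 m.
East–west at this latitude: 0.0000055° × 111700 × cos 59.0981° ≈ 0.0000055 × 57365.7 = 0.315511 m.
Distance: √(0.30159² + 0.315511²) ≈ 0.436468 m.
That is 0.436468 m = 43.647 cm.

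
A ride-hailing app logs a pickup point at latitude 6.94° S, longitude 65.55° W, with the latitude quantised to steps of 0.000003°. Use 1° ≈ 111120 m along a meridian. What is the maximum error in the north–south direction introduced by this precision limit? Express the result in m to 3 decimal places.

0.167 m

With a 0.000003° grid the true value lies within half a step, ±0.000003°/2 = ±1.5e-06°, of the stored one.
Along the meridian that is 1.5e-06° × 111120 m/° = 0.16668 m.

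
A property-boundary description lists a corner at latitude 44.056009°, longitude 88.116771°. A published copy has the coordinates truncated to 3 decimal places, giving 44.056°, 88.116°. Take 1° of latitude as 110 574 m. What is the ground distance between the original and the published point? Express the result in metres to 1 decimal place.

The latitude changed by +0.000009° and the longitude by +0.000771°.
N–S: 0.000009° × 110574 m/° = 0.995166 m.
E–W at 44.056°: 0.000771° × 110574 × cos 44.056° = 0.000771 × 110574 × 0.7187 ≈ 61.2676 m.
Hypotenuse of the two orthogonal shifts: √(0.995166² + 61.2676²) = 61.2757 m.

61.3 metres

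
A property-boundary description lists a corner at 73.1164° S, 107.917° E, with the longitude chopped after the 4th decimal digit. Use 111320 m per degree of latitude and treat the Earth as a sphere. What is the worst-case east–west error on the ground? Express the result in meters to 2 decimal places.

Truncating at 4 decimal places can drop up to a full unit in the last place, so the longitude may be off by as much as 0.0001°.
At latitude 73.1164° a degree of longitude spans 111320 m × cos 73.1164° = 111320 × 0.2904 ≈ 32330.5 m.
Maximum E–W displacement: 0.0001 × 32330.5 = 3.23305 m.

3.23 meters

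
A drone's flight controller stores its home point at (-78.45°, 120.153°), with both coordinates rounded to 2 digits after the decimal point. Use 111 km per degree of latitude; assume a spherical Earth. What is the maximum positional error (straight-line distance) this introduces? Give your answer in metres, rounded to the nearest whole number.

Rounding to 2 decimal places leaves each coordinate within ±0.005° of the true value.
N–S: 0.005° × 111000 m/° = 555 m.
East–west component at 78.45°: 0.005° × 111000 × cos 78.45° ≈ 0.005 × 22224.8 ≈ 111.124 m.
The two errors are perpendicular, so the maximum displacement is √(555² + 111.124²) ≈ 566.015 m.

566 metres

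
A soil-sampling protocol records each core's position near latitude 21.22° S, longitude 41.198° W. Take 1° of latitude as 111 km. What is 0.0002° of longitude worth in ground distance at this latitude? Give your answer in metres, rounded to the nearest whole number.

At 21.22° a degree of longitude is 111000 × cos 21.22° ≈ 103474 m, so 0.0002° corresponds to 20.6948 m.

21 metres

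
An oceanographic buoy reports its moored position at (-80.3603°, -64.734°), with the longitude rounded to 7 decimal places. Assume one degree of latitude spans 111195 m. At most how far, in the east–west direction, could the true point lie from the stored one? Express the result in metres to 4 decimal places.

0.0009 metres

Rounding to 7 decimal places leaves the longitude within ±5e-08° of the true value.
One degree of longitude at 80.3603° is 111195 × cos 80.3603° ≈ 111195 × 0.1675 = 18619.8 m.
East–west error: 5e-08° × 18619.8 m/° ≈ 0.000930991 m.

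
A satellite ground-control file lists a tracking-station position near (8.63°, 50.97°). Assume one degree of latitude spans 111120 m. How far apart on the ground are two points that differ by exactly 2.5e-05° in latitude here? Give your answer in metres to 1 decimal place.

Along a meridian 2.5e-05° is 2.5e-05 × 111120 = 2.778 m.

2.8 metres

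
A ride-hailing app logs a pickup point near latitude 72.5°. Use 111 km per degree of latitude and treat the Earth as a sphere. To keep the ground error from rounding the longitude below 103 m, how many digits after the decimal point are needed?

At 72.5° one degree of longitude covers 111000 × cos 72.5° ≈ 111000 × 0.3007 ≈ 33378.3 m.
Rounding to N decimal places gives at most 0.5 × 10⁻ᴺ degrees of error, i.e. 0.5 × 10⁻ᴺ × 33378.3 m.
Setting 16689.2 × 10⁻ᴺ ≤ 103 gives 10ᴺ ≥ 162, i.e. N ≥ 2.21.
N = 2 would give 167 m (too coarse); N = 3 gives 16.7 m ≤ 103 m.

3 decimal places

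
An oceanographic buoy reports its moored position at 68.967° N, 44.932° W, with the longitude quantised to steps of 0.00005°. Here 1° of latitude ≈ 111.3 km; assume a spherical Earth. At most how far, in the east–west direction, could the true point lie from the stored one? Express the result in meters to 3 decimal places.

With a 0.00005° grid the true value lies within half a step, ±0.00005°/2 = ±2.5e-05°, of the stored one.
At latitude 68.967° a degree of longitude spans 111300 m × cos 68.967° = 111300 × 0.3589 ≈ 39946.2 m.
So at most 2.5e-05° × 39946.2 ≈ 0.998655 m east–west.

0.999 meters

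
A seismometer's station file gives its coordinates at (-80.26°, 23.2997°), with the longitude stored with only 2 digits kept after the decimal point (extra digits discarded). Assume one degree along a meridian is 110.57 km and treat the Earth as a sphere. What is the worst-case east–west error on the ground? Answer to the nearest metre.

187 metres

Truncating at 2 decimal places can drop up to a full unit in the last place, so the longitude may be off by as much as 0.01°.
One degree of longitude at 80.26° is 110570 × cos 80.26° ≈ 110570 × 0.1692 = 18706 m.
So at most 0.01° × 18706 ≈ 187.06 m east–west.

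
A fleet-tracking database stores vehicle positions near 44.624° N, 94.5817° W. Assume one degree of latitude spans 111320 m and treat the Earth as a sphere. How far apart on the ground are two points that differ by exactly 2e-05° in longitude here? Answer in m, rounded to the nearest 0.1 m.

1.6 m

At 44.624° a degree of longitude is 111320 × cos 44.624° ≈ 79230 m, so 2e-05° corresponds to 1.5846 m.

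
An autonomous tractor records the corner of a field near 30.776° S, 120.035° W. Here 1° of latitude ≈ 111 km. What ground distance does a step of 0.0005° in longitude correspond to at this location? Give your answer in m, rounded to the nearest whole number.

48 m

0.0005° of longitude at 30.776° is 0.0005 × 111000 × cos 30.776° ≈ 0.0005 × 95368.3 = 47.6842 m.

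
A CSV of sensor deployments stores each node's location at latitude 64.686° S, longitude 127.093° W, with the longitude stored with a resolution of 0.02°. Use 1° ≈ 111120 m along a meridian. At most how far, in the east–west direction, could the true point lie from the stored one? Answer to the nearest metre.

With a 0.02° grid the true value lies within half a step, ±0.02°/2 = ±0.01°, of the stored one.
Parallels shrink by cos φ, so at 64.686° a degree of longitude is 111120 × 0.4276 ≈ 47512.6 m.
So at most 0.01° × 47512.6 ≈ 475.126 m east–west.

475 metres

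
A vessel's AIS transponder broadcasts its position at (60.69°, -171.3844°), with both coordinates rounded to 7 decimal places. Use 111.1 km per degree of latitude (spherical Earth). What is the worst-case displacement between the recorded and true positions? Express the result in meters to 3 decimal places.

0.006 meters

Rounding to 7 decimal places leaves each coordinate within ±5e-08° of the true value.
Latitude error → 5e-08 × 111100 = 0.005555 m along the meridian.
East–west component at 60.69°: 5e-08° × 111100 × cos 60.69° ≈ 5e-08 × 54387.3 ≈ 0.00271936 m.
Worst case both components are at the extreme and orthogonal: √(0.005555² + 0.00271936²) ≈ 0.0061849 m.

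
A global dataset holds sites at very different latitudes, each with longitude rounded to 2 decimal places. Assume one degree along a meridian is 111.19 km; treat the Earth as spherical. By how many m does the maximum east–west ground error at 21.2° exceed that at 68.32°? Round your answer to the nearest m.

Rounding to 2 decimal places leaves the longitude within ±0.005° of the true value.
At 21.2°: 0.005° × 111190 × cos 21.2° = 0.005 × 111190 × 0.9323 ≈ 518.33 m.
At 68.32°: 0.005° × 111190 × cos 68.32° = 0.005 × 111190 × 0.3694 ≈ 205.38 m.
Difference: 518.33 − 205.38 = 312.95 m.

313 m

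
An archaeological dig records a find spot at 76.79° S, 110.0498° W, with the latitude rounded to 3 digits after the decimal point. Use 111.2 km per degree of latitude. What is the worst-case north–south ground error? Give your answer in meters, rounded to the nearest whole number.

56 meters

Rounding to 3 decimal places leaves the latitude within ±0.0005° of the true value.
Along the meridian that is 0.0005° × 111200 m/° = 55.6 m.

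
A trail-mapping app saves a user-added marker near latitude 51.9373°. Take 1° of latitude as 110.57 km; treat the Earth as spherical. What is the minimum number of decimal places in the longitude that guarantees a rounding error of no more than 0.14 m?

6

At 51.9373° one degree of longitude covers 110570 × cos 51.9373° ≈ 110570 × 0.6165 ≈ 68169 m.
Rounding to N decimal places gives at most 0.5 × 10⁻ᴺ degrees of error, i.e. 0.5 × 10⁻ᴺ × 68169 m.
Need 0.5 × 68169 × 10⁻ᴺ ≤ 0.14 → 10⁻ᴺ ≤ 4.107e-06, so N ≥ 5.39.
So 6 decimal places suffice (0.0341 m); 5 would allow up to 0.341 m.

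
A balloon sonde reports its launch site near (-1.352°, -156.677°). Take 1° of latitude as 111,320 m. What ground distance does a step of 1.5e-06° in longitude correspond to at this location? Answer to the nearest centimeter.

1.5e-06° of longitude at 1.352° is 1.5e-06 × 111320 × cos 1.352° ≈ 1.5e-06 × 111289 = 0.166934 m.
That is 0.166934 m = 16.693 cm.

17 centimeters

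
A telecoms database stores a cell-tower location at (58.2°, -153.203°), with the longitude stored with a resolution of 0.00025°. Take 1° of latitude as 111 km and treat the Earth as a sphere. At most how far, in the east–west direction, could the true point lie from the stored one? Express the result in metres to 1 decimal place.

With a 0.00025° grid the true value lies within half a step, ±0.00025°/2 = ±0.000125°, of the stored one.
At latitude 58.2° a degree of longitude spans 111000 m × cos 58.2° = 111000 × 0.5270 ≈ 58492.1 m.
East–west error: 0.000125° × 58492.1 m/° ≈ 7.31151 m.

7.3 metres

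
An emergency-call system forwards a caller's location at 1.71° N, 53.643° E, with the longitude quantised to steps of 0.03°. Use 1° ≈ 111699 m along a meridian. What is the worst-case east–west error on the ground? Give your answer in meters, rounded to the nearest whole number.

1675 meters

With a 0.03° grid the true value lies within half a step, ±0.03°/2 = ±0.015°, of the stored one.
At latitude 1.71° a degree of longitude spans 111699 m × cos 1.71° = 111699 × 0.9996 ≈ 111649 m.
Maximum E–W displacement: 0.015 × 111649 = 1674.74 m.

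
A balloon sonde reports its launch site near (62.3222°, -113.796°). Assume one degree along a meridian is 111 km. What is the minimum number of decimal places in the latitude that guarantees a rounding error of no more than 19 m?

4 decimal places

One degree of latitude covers 111000 m.
N decimal places → at most half a unit in the last place, 0.5 × 10⁻ᴺ° = 111000/2 × 10⁻ᴺ m.
Need 0.5 × 111000 × 10⁻ᴺ ≤ 19 → 10⁻ᴺ ≤ 3.423e-04, so N ≥ 3.47.
At 3 places the error can reach 55.5 m, but 4 places keeps it to 5.55 m.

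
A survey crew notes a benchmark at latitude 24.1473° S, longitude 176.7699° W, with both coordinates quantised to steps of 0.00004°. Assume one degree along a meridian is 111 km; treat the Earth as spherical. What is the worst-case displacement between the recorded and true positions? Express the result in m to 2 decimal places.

3.01 m

With a 0.00004° grid the true value lies within half a step, ±0.00004°/2 = ±2e-05°, of the stored one.
N–S: 2e-05° × 111000 m/° = 2.22 m.
East–west component at 24.1473°: 2e-05° × 111000 × cos 24.1473° ≈ 2e-05 × 101287 ≈ 2.02574 m.
Combining orthogonally: (2.22² + 2.02574²)^½ ≈ 3.00533 m.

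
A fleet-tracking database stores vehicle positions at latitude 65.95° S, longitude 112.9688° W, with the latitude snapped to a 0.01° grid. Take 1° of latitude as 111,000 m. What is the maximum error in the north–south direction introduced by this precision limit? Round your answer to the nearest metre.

555 metres

With a 0.01° grid the true value lies within half a step, ±0.01°/2 = ±0.005°, of the stored one.
North–south distance: 0.005° × 111000 m/° = 555 m.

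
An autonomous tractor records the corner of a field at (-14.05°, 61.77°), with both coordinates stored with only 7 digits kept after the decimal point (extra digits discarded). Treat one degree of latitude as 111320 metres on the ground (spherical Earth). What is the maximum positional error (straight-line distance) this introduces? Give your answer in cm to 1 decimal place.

1.6 cm

Truncating at 7 decimal places can drop up to a full unit in the last place, so each coordinate may be off by as much as 1e-07°.
North–south component: 1e-07° × 111320 = 0.011132 m.
E–W at 14.05°: 1e-07° × 111320 × cos 14.05° = 1e-07 × 111320 × 0.9701 ≈ 0.010799 m.
Combining orthogonally: (0.011132² + 0.010799²)^½ ≈ 0.0155093 m.
That is 0.0155093 m = 1.5509 cm.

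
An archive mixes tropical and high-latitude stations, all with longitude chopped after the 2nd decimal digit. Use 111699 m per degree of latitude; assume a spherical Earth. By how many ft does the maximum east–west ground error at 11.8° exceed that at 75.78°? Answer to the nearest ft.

2687 ft

Truncating at 2 decimal places can drop up to a full unit in the last place, so the longitude may be off by as much as 0.01°.
At 11.8°: 0.01° × 111699 × cos 11.8° = 0.01 × 111699 × 0.9789 ≈ 1093.4 m.
Error at 75.78° = 0.01° × 111699 × cos 75.78° ≈ 1117 × 0.2456 = 274.38 m.
Difference: 1093.4 − 274.38 = 819 m.
In feet: 819.001 m ÷ 0.3048 ≈ 2687 ft.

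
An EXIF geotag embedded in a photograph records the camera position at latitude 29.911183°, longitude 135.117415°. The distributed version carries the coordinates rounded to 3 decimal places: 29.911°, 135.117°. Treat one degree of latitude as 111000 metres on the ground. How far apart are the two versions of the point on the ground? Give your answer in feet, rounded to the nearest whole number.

147 feet

Δlat = 29.911183 − 29.911 = +0.000183°; Δlon = 135.117415 − 135.117 = +0.000415°.
N–S: 0.000183° × 111000 m/° = 20.313 m.
East–west at this latitude: 0.000415° × 111000 × cos 29.911° ≈ 0.000415 × 96214.9 = 39.9292 m.
Distance: √(20.313² + 39.9292²) ≈ 44.7991 m.
Converting: 44.7991 m × 3.2808 ft/m ≈ 146.98 ft.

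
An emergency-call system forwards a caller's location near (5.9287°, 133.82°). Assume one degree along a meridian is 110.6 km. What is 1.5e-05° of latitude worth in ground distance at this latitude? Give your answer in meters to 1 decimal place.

Along a meridian 1.5e-05° is 1.5e-05 × 110600 = 1.659 m.

1.7 meters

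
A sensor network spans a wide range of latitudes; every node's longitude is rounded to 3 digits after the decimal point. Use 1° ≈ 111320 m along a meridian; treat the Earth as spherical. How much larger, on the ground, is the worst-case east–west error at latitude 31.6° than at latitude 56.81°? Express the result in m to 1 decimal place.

16.9 m

Rounding to 3 decimal places leaves the longitude within ±0.0005° of the true value.
At 31.6°: 0.0005° × 111320 × cos 31.6° = 0.0005 × 111320 × 0.8517 ≈ 47.407 m.
At 56.81°: 0.0005° × 111320 × cos 56.81° = 0.0005 × 111320 × 0.5474 ≈ 30.469 m.
So the lower-latitude error exceeds the higher by 47.407 − 30.469 = 16.938 m.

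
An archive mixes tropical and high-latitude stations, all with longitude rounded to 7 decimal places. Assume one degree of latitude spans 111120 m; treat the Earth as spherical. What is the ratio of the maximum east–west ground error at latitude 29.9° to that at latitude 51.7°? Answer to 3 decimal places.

1.399

Rounding to 7 decimal places leaves the longitude within ±5e-08° of the true value.
Error at 29.9° = 5e-08° × 111120 × cos 29.9° ≈ 0.005556 × 0.8669 = 0.0048165 m.
Error at 51.7° = 5e-08° × 111120 × cos 51.7° ≈ 0.005556 × 0.6198 = 0.0034435 m.
Ratio: 0.0048165 / 0.0034435 = cos 29.9° / cos 51.7° ≈ 1.3987.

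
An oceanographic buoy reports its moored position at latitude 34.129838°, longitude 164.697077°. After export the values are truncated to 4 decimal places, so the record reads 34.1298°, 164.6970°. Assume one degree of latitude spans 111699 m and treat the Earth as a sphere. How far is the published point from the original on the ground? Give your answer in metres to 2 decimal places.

8.29 metres

Δlat = 34.129838 − 34.1298 = +0.000038°; Δlon = 164.697077 − 164.6970 = +0.000077°.
North–south shift: 0.000038 × 111699 = 4.24456 m.
East–west at this latitude: 0.000077° × 111699 × cos 34.1298° ≈ 0.000077 × 92460.9 = 7.11949 m.
Combined displacement = (4.24456² + 7.11949²)^½ ≈ 8.28876 m.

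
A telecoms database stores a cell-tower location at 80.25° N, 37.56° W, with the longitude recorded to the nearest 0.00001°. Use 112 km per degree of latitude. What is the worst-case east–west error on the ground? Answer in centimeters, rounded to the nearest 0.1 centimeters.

9.5 centimeters

Rounding to 5 decimal places leaves the longitude within ±5e-06° of the true value.
One degree of longitude at 80.25° is 112000 × cos 80.25° ≈ 112000 × 0.1693 = 18967.1 m.
Maximum E–W displacement: 5e-06 × 18967.1 = 0.0948357 m.
That is 0.0948357 m = 9.4836 cm.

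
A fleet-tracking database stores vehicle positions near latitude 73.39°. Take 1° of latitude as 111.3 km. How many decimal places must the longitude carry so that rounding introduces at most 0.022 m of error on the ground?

6

At 73.39° one degree of longitude covers 111300 × cos 73.39° ≈ 111300 × 0.2859 ≈ 31815.7 m.
With N decimal places the half-ulp bound is 0.5·10⁻ᴺ°, or 0.5·10⁻ᴺ × 31815.7 m on the ground.
Need 0.5 × 31815.7 × 10⁻ᴺ ≤ 0.022 → 10⁻ᴺ ≤ 1.383e-06, so N ≥ 5.86.
So 6 decimal places suffice (0.0159 m); 5 would allow up to 0.159 m.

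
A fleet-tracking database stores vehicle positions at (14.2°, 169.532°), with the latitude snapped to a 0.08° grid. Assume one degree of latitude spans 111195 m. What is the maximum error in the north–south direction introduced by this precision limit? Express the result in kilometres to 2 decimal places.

4.45 kilometres

With a 0.08° grid the true value lies within half a step, ±0.08°/2 = ±0.04°, of the stored one.
Along the meridian that is 0.04° × 111195 m/° = 4447.8 m.
That is 4447.8 m = 4.4478 km.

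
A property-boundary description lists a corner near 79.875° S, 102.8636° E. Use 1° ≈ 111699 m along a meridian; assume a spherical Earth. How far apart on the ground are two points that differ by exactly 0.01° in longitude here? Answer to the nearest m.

196 m

0.01° of longitude at 79.875° is 0.01 × 111699 × cos 79.875° ≈ 0.01 × 19636.3 = 196.363 m.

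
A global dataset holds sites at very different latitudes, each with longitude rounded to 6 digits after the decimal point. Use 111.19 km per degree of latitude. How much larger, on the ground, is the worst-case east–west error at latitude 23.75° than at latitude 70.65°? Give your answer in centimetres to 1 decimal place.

Rounding to 6 decimal places leaves the longitude within ±5e-07° of the true value.
At 23.75°: 5e-07° × 111190 × cos 23.75° = 5e-07 × 111190 × 0.9153 ≈ 0.050887 m.
At 70.65°: 5e-07° × 111190 × cos 70.65° = 5e-07 × 111190 × 0.3313 ≈ 0.018421 m.
So the lower-latitude error exceeds the higher by 0.050887 − 0.018421 = 0.032466 m.
That is 0.032466 m = 3.2466 cm.

3.2 centimetres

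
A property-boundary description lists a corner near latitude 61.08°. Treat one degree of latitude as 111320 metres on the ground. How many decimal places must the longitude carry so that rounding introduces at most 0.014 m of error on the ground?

At 61.08° one degree of longitude covers 111320 × cos 61.08° ≈ 111320 × 0.4836 ≈ 53833 m.
Rounding to N decimal places gives at most 0.5 × 10⁻ᴺ degrees of error, i.e. 0.5 × 10⁻ᴺ × 53833 m.
Need 0.5 × 53833 × 10⁻ᴺ ≤ 0.014 → 10⁻ᴺ ≤ 5.201e-07, so N ≥ 6.28.
N = 6 would give 0.0269 m (too coarse); N = 7 gives 0.00269 m ≤ 0.014 m.

7 decimal places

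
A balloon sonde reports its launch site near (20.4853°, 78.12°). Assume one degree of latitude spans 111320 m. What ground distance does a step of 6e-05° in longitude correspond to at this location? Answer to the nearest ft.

One degree of longitude here spans 111320 × cos 20.4853° = 111320 × 0.9368 ≈ 104280 m; 6e-05° of that is 6.25682 m.
In feet: 6.25682 m ÷ 0.3048 ≈ 20.528 ft.

21 ft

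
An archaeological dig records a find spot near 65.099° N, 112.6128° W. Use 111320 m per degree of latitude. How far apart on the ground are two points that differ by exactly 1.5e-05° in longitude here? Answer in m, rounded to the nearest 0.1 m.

At 65.099° a degree of longitude is 111320 × cos 65.099° ≈ 46871.5 m, so 1.5e-05° corresponds to 0.703072 m.

0.7 m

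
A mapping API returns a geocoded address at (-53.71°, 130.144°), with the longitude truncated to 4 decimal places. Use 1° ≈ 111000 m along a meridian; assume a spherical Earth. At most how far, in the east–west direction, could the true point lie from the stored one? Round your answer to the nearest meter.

Truncating at 4 decimal places can drop up to a full unit in the last place, so the longitude may be off by as much as 0.0001°.
One degree of longitude at 53.71° is 111000 × cos 53.71° ≈ 111000 × 0.5919 = 65697.8 m.
Maximum E–W displacement: 0.0001 × 65697.8 = 6.56978 m.

7 meters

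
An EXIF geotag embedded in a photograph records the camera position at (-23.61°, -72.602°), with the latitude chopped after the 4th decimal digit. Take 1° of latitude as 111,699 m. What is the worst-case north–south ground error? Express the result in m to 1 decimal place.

11.2 m

Truncating at 4 decimal places can drop up to a full unit in the last place, so the latitude may be off by as much as 0.0001°.
Along the meridian that is 0.0001° × 111699 m/° = 11.1699 m.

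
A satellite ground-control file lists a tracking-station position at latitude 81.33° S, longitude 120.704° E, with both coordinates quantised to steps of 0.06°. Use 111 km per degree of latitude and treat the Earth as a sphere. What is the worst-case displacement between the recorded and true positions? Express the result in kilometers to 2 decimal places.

3.37 kilometers

With a 0.06° grid the true value lies within half a step, ±0.06°/2 = ±0.03°, of the stored one.
N–S: 0.03° × 111000 m/° = 3330 m.
East–west component at 81.33°: 0.03° × 111000 × cos 81.33° ≈ 0.03 × 16732.5 ≈ 501.975 m.
Worst case both components are at the extreme and orthogonal: √(3330² + 501.975²) ≈ 3367.62 m.
That is 3367.62 m = 3.3676 km.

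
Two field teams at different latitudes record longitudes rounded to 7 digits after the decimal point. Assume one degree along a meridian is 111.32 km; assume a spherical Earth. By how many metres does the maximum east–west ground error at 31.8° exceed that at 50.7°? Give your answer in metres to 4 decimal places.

Rounding to 7 decimal places leaves the longitude within ±5e-08° of the true value.
Error at 31.8° = 5e-08° × 111320 × cos 31.8° ≈ 0.005566 × 0.8499 = 0.0047305 m.
At 50.7°: 5e-08° × 111320 × cos 50.7° = 5e-08 × 111320 × 0.6334 ≈ 0.0035254 m.
So the lower-latitude error exceeds the higher by 0.0047305 − 0.0035254 = 0.0012051 m.

0.0012 metres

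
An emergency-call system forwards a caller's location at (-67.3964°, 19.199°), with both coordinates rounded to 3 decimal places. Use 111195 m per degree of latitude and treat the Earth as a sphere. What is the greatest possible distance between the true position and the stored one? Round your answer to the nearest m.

Rounding to 3 decimal places leaves each coordinate within ±0.0005° of the true value.
North–south component: 0.0005° × 111195 = 55.5975 m.
East–west component at 67.3964°: 0.0005° × 111195 × cos 67.3964° ≈ 0.0005 × 42738.2 ≈ 21.3691 m.
The two errors are perpendicular, so the maximum displacement is √(55.5975² + 21.3691²) ≈ 59.5627 m.

60 m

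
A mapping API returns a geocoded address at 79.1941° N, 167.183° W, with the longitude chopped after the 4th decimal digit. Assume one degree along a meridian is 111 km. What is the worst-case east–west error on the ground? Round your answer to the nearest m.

Truncating at 4 decimal places can drop up to a full unit in the last place, so the longitude may be off by as much as 0.0001°.
At latitude 79.1941° a degree of longitude spans 111000 m × cos 79.1941° = 111000 × 0.1875 ≈ 20810.6 m.
East–west error: 0.0001° × 20810.6 m/° ≈ 2.08106 m.

2 m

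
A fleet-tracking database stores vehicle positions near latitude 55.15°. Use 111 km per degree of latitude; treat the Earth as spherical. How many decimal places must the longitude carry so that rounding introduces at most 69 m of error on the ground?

At 55.15° one degree of longitude covers 111000 × cos 55.15° ≈ 111000 × 0.5714 ≈ 63428.7 m.
Rounding to N decimal places gives at most 0.5 × 10⁻ᴺ degrees of error, i.e. 0.5 × 10⁻ᴺ × 63428.7 m.
Need 0.5 × 63428.7 × 10⁻ᴺ ≤ 69 → 10⁻ᴺ ≤ 2.176e-03, so N ≥ 2.66.
At 2 places the error can reach 317 m, but 3 places keeps it to 31.7 m.

3 decimal places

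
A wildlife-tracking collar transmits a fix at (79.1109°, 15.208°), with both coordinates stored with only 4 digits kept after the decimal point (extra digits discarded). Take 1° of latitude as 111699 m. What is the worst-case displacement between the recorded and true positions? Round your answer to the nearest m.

11 m

Truncating at 4 decimal places can drop up to a full unit in the last place, so each coordinate may be off by as much as 0.0001°.
Latitude error → 0.0001 × 111699 = 11.1699 m along the meridian.
E–W at 79.1109°: 0.0001° × 111699 × cos 79.1109° = 0.0001 × 111699 × 0.1889 ≈ 2.11009 m.
The two errors are perpendicular, so the maximum displacement is √(11.1699² + 2.11009²) ≈ 11.3675 m.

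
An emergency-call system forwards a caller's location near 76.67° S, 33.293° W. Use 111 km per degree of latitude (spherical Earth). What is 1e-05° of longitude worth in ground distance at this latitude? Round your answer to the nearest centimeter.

26 centimeters

One degree of longitude here spans 111000 × cos 76.67° = 111000 × 0.2306 ≈ 25592.1 m; 1e-05° of that is 0.255921 m.
That is 0.255921 m = 25.592 cm.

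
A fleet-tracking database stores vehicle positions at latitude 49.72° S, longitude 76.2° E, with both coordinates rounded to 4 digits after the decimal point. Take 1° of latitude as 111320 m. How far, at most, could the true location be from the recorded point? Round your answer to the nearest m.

Rounding to 4 decimal places leaves each coordinate within ±5e-05° of the true value.
N–S: 5e-05° × 111320 m/° = 5.566 m.
E–W at 49.72°: 5e-05° × 111320 × cos 49.72° = 5e-05 × 111320 × 0.6465 ≈ 3.59855 m.
Worst case both components are at the extreme and orthogonal: √(5.566² + 3.59855²) ≈ 6.62796 m.

7 m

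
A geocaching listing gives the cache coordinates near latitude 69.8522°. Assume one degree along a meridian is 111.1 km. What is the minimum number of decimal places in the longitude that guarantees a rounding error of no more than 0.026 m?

At 69.8522° one degree of longitude covers 111100 × cos 69.8522° ≈ 111100 × 0.3444 ≈ 38267.6 m.
N decimal places → at most half a unit in the last place, 0.5 × 10⁻ᴺ° = 38267.6/2 × 10⁻ᴺ m.
Need 0.5 × 38267.6 × 10⁻ᴺ ≤ 0.026 → 10⁻ᴺ ≤ 1.359e-06, so N ≥ 5.87.
At 5 places the error can reach 0.191 m, but 6 places keeps it to 0.0191 m.

6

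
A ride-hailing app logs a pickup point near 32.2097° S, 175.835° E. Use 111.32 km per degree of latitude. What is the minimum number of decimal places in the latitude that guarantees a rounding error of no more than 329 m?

One degree of latitude covers 111320 m.
With N decimal places the half-ulp bound is 0.5·10⁻ᴺ°, or 0.5·10⁻ᴺ × 111320 m on the ground.
Need 0.5 × 111320 × 10⁻ᴺ ≤ 329 → 10⁻ᴺ ≤ 5.911e-03, so N ≥ 2.23.
At 2 places the error can reach 557 m, but 3 places keeps it to 55.7 m.

3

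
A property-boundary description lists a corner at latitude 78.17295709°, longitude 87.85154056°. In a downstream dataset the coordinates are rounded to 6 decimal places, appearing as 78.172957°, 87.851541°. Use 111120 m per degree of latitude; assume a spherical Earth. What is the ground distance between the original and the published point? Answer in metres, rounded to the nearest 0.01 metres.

0.01 metres

Δlat = 78.17295709 − 78.172957 = +0.00000009°; Δlon = 87.85154056 − 87.851541 = -0.00000044°.
North–south shift: 0.00000009 × 111120 = 0.0100008 m.
E–W at 78.173°: -0.00000044° × 111120 × cos 78.173° = -0.00000044 × 111120 × 0.2050 ≈ -0.010021 m.
Hypotenuse of the two orthogonal shifts: √(0.0100008² + 0.010021²) = 0.0141575 m.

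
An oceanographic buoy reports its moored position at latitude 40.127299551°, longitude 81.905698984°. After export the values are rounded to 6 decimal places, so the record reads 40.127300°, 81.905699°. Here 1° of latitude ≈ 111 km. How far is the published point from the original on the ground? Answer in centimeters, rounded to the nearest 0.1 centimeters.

The latitude changed by -0.000000449° and the longitude by -0.000000016°.
North–south shift: -0.000000449 × 111000 = -0.049839 m.
E–W at 40.1273°: -0.000000016° × 111000 × cos 40.1273° = -0.000000016 × 111000 × 0.7646 ≈ -0.00135796 m.
Combined displacement = (0.049839² + 0.00135796²)^½ ≈ 0.0498575 m.
That is 0.0498575 m = 4.9857 cm.

5.0 centimeters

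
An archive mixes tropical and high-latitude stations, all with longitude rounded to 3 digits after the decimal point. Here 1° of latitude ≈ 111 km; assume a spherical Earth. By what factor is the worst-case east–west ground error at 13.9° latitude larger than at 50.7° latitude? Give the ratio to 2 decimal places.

1.53

Rounding to 3 decimal places leaves the longitude within ±0.0005° of the true value.
Error at 13.9° = 0.0005° × 111000 × cos 13.9° ≈ 55.5 × 0.9707 = 53.875 m.
Error at 50.7° = 0.0005° × 111000 × cos 50.7° ≈ 55.5 × 0.6334 = 35.153 m.
The ratio reduces to cos 13.9° / cos 50.7° = 0.9707/0.6334 ≈ 1.5326.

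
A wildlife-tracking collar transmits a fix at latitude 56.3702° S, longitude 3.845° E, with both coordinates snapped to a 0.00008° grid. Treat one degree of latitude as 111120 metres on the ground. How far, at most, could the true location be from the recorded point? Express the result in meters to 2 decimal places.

5.08 meters

With a 0.00008° grid the true value lies within half a step, ±0.00008°/2 = ±4e-05°, of the stored one.
N–S: 4e-05° × 111120 m/° = 4.4448 m.
Longitude error → 4e-05 × 111120 × cos 56.3702° = 4e-05 × 111120 × 0.5538 ≈ 2.46164 m.
Combining orthogonally: (4.4448² + 2.46164²)^½ ≈ 5.08094 m.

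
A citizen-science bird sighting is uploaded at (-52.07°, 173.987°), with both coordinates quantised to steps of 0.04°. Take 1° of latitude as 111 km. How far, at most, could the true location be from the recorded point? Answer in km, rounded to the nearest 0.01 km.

With a 0.04° grid the true value lies within half a step, ±0.04°/2 = ±0.02°, of the stored one.
North–south component: 0.02° × 111000 = 2220 m.
E–W at 52.07°: 0.02° × 111000 × cos 52.07° = 0.02 × 111000 × 0.6147 ≈ 1364.63 m.
Combining orthogonally: (2220² + 1364.63²)^½ ≈ 2605.88 m.
That is 2605.88 m = 2.6059 km.

2.61 km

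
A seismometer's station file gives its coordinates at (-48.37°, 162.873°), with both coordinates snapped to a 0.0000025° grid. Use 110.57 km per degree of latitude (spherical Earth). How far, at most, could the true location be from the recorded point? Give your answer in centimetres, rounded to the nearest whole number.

With a 0.0000025° grid the true value lies within half a step, ±0.0000025°/2 = ±1.25e-06°, of the stored one.
N–S: 1.25e-06° × 110570 m/° = 0.138212 m.
Longitude error → 1.25e-06 × 110570 × cos 48.37° = 1.25e-06 × 110570 × 0.6643 ≈ 0.091817 m.
Worst case both components are at the extreme and orthogonal: √(0.138212² + 0.091817²) ≈ 0.165931 m.
That is 0.165931 m = 16.593 cm.

17 centimetres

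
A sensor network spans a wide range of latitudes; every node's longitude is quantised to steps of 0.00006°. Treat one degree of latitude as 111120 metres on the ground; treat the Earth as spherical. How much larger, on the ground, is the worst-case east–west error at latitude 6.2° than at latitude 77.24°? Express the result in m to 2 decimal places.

With a 0.00006° grid the true value lies within half a step, ±0.00006°/2 = ±3e-05°, of the stored one.
At 6.2°: 3e-05° × 111120 × cos 6.2° = 3e-05 × 111120 × 0.9942 ≈ 3.3141 m.
At 77.24°: 3e-05° × 111120 × cos 77.24° = 3e-05 × 111120 × 0.2209 ≈ 0.73628 m.
So the lower-latitude error exceeds the higher by 3.3141 − 0.73628 = 2.5778 m.

2.58 m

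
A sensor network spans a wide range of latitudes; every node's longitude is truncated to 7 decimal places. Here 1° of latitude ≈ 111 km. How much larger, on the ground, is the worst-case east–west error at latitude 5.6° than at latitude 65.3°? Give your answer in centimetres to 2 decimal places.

0.64 centimetres

Truncating at 7 decimal places can drop up to a full unit in the last place, so the longitude may be off by as much as 1e-07°.
At 5.6°: 1e-07° × 111000 × cos 5.6° = 1e-07 × 111000 × 0.9952 ≈ 0.011047 m.
Error at 65.3° = 1e-07° × 111000 × cos 65.3° ≈ 0.0111 × 0.4179 = 0.0046383 m.
So the lower-latitude error exceeds the higher by 0.011047 − 0.0046383 = 0.0064087 m.
That is 0.0064087 m = 0.64087 cm.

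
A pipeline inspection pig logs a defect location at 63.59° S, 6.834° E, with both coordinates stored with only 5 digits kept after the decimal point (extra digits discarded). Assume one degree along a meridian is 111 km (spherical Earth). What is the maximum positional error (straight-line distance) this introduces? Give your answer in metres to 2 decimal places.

1.21 metres

Truncating at 5 decimal places can drop up to a full unit in the last place, so each coordinate may be off by as much as 1e-05°.
Latitude error → 1e-05 × 111000 = 1.11 m along the meridian.
E–W at 63.59°: 1e-05° × 111000 × cos 63.59° = 1e-05 × 111000 × 0.4448 ≈ 0.493719 m.
Combining orthogonally: (1.11² + 0.493719²)^½ ≈ 1.21485 m.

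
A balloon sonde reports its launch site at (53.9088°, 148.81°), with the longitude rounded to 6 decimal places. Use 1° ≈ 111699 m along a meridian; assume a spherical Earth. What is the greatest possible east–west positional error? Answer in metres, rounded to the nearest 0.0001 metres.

0.0329 metres

Rounding to 6 decimal places leaves the longitude within ±5e-07° of the true value.
At latitude 53.9088° a degree of longitude spans 111699 m × cos 53.9088° = 111699 × 0.5891 ≈ 65798.8 m.
So at most 5e-07° × 65798.8 ≈ 0.0328994 m east–west.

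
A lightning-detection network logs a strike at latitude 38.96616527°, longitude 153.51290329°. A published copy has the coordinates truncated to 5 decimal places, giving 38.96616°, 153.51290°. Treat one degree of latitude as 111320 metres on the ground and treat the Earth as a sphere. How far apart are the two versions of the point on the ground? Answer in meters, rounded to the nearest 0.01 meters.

The latitude changed by +0.00000527° and the longitude by +0.00000329°.
North–south shift: 0.00000527 × 111320 = 0.586656 m.
East–west at this latitude: 0.00000329° × 111320 × cos 38.9662° ≈ 0.00000329 × 86553.2 = 0.28476 m.
Combined displacement = (0.586656² + 0.28476²)^½ ≈ 0.652115 m.

0.65 meters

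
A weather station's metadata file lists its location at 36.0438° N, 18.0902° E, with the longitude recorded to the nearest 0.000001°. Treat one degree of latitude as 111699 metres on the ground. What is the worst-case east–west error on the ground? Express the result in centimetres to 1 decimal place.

Rounding to 6 decimal places leaves the longitude within ±5e-07° of the true value.
Parallels shrink by cos φ, so at 36.0438° a degree of longitude is 111699 × 0.8086 ≈ 90316.2 m.
Maximum E–W displacement: 5e-07 × 90316.2 = 0.0451581 m.
That is 0.0451581 m = 4.5158 cm.

4.5 centimetres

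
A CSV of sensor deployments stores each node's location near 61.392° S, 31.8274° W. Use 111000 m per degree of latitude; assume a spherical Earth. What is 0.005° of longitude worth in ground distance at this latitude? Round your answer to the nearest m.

0.005° of longitude at 61.392° is 0.005 × 111000 × cos 61.392° ≈ 0.005 × 53148.4 = 265.742 m.

266 m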